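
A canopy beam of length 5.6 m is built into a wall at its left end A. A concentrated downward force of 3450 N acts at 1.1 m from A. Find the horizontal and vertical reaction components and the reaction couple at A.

A_x = 0, A_y = 3450 N, M_A = 3795 N·m

ΣF_x = 0: A_x = 0.
ΣF_y = 0: A_y − 3450 = 0 → A_y = 3450 N.
ΣM about A: M_A − 3450·1.1 = 0 → M_A = 3795 N·m.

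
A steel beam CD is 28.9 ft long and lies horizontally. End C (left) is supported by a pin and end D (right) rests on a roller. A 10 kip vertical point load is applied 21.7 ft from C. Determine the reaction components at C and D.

Taking moments about C: D_y·28.9 − 10·21.7 = 0 → D_y = 217/28.9 = 7.50865 ≈ 7.509 kip.
ΣF_y = 0: C_y + 7.50865 − 10 = 0 → C_y = 2.491 kip.
ΣF_x = 0: no horizontal applied forces, so C_x = 0.

C_x = 0, C_y = 2.491 kip, D_y = 7.509 kip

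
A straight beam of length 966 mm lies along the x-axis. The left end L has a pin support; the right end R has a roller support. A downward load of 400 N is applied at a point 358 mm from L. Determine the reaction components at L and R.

Moments about L: R_y·966 − 400·358 = 0 → R_y = 143200/966 = 148.24 ≈ 148.2 N.
ΣF_y = 0: L_y + 148.24 − 400 = 0 → L_y = 251.8 N.
ΣF_x = 0: no horizontal applied forces, so L_x = 0.

L_x = 0, L_y = 251.8 N, R_y = 148.2 N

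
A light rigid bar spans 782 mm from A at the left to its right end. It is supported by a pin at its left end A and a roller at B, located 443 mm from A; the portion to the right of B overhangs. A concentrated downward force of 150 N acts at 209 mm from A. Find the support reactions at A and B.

A_x = 0, A_y = 79.23 N, B_y = 70.77 N

Moments about A: B_y·443 − 150·209 = 0 → B_y = 31350/443 = 70.7675 ≈ 70.77 N.
ΣF_y = 0: A_y + 70.7675 − 150 = 0 → A_y = 79.23 N.
ΣF_x = 0: no horizontal applied forces, so A_x = 0.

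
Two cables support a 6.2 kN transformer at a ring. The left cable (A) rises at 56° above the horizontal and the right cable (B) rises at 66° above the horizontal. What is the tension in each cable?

ΣF_x = 0: −T_A·cos56° + T_B·cos66° = 0 → T_B = 1.37483·T_A.
ΣF_y = 0: T_A·sin56° + T_B·sin66° = 6.2.
Substitute: T_A·(0.829038 + 1.37483·0.913545) = 6.2 → T_A = 2.97361 ≈ 2.974 kN.
Then T_B = 1.37483 × 2.97361 = 4.088 kN.

T_A = 2.974 kN, T_B = 4.088 kN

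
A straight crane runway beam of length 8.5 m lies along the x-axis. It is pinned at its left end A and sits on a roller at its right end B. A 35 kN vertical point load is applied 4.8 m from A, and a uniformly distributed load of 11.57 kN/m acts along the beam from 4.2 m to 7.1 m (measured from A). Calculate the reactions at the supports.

A_x = 0, A_y = 26.49 kN, B_y = 42.07 kN

Resultant of the distributed load: 11.57 × 2.9 = 33.553 kN at 5.65 m from A.
ΣM about A: B_y·8.5 − 35·4.8 − (11.57·2.9)·5.65 = 0 → B_y = 357.57445/8.5 = 42.0676 ≈ 42.07 kN.
ΣF_y = 0: A_y + 42.0676 − 35 − 11.57·2.9 = 0 → A_y = 26.49 kN.
ΣF_x = 0: no horizontal applied forces, so A_x = 0.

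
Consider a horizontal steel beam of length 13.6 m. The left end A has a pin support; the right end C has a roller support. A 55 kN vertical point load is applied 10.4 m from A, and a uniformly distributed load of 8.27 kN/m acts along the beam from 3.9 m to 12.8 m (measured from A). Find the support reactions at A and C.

A_x = 0, A_y = 41.35 kN, C_y = 87.25 kN

Resultant of the distributed load: 8.27 × 8.9 = 73.603 kN at 8.35 m from A.
ΣM about A: C_y·13.6 − 55·10.4 − (8.27·8.9)·8.35 = 0 → C_y = 1186.58505/13.6 = 87.2489 ≈ 87.25 kN.
ΣF_y = 0: A_y + 87.2489 − 55 − 8.27·8.9 = 0 → A_y = 41.35 kN.
ΣF_x = 0: no horizontal applied forces, so A_x = 0.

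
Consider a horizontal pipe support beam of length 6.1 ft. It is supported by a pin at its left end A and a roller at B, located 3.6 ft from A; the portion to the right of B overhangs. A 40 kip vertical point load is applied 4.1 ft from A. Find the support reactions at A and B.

A_x = 0, A_y = -5.556 kip, B_y = 45.56 kip

Moments about A: B_y·3.6 − 40·4.1 = 0 → B_y = 164/3.6 = 45.5556 ≈ 45.56 kip.
ΣF_y = 0: A_y + 45.5556 − 40 = 0 → A_y = -5.556 kip.
ΣF_x = 0: no horizontal applied forces, so A_x = 0.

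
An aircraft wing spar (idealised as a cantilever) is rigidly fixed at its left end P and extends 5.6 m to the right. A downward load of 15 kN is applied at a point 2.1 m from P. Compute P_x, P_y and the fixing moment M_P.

P_x = 0, P_y = 15.00 kN, M_P = 31.50 kN·m

ΣF_x = 0: P_x = 0.
ΣF_y = 0: P_y − 15 = 0 → P_y = 15.00 kN.
ΣM about P: M_P − 15·2.1 = 0 → M_P = 31.50 kN·m.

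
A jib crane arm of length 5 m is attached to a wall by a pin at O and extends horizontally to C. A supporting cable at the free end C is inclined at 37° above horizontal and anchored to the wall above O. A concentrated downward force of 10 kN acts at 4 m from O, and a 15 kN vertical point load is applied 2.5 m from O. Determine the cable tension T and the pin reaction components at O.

ΣM about O: T·sin37°·5 − 10·4 − 15·2.5 = 0 → T = 77.5/(5·0.601815) = 25.7554 ≈ 25.76 kN.
ΣF_x = 0: O_x − T·cos37° = 0 → O_x = 25.7554 × 0.798636 = 20.57 kN.
ΣF_y = 0: O_y + T·sin37° − 10 − 15 = 0 → O_y = 25 − 25.7554 × 0.601815 = 9.500 kN.

T = 25.76 kN, O_x = 20.57 kN, O_y = 9.500 kN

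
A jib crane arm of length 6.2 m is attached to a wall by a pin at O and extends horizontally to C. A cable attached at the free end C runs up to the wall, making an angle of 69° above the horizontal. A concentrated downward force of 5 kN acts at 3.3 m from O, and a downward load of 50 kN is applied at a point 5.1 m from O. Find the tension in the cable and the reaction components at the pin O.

ΣM about O: T·sin69°·6.2 − 5·3.3 − 50·5.1 = 0 → T = 271.5/(6.2·0.93358) = 46.9058 ≈ 46.91 kN.
ΣF_x = 0: O_x − T·cos69° = 0 → O_x = 46.9058 × 0.358368 = 16.81 kN.
ΣF_y = 0: O_y + T·sin69° − 5 − 50 = 0 → O_y = 55 − 46.9058 × 0.93358 = 11.21 kN.

T = 46.91 kN, O_x = 16.81 kN, O_y = 11.21 kN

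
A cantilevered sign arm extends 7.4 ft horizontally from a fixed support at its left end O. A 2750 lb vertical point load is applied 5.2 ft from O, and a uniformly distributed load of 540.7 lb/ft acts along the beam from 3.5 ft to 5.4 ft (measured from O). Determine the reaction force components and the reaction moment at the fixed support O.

O_x = 0, O_y = 3777 lb, M_O = 18870 lb·ft

Resultant of the distributed load: 540.7 × 1.9 = 1027.33 lb at 4.45 ft from O.
ΣF_x = 0: O_x = 0.
ΣF_y = 0: O_y − 2750 − 540.7·1.9 = 0 → O_y = 3777 lb.
ΣM about O: M_O − 2750·5.2 − (540.7·1.9)·4.45 = 0 → M_O = 18870 lb·ft.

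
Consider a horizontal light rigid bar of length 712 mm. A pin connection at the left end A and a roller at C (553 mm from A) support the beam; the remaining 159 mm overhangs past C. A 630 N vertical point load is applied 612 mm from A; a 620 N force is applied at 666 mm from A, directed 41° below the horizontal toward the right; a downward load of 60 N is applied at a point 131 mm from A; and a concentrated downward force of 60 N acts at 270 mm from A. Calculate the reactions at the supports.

Taking moments about A: C_y·553 − 630·612 − 620·sin41°·666 − 60·131 − 60·270 = 0 → C_y = 680520/553 = 1230.6 ≈ 1231 N.
ΣF_y = 0: A_y + 1230.6 − 630 − 620·sin41° − 60 − 60 = 0 → A_y = -73.84 N.
ΣF_x = 0: A_x + 620·cos41° = 0 → A_x = -467.9 N.

A_x = -467.9 N, A_y = -73.84 N, C_y = 1231 N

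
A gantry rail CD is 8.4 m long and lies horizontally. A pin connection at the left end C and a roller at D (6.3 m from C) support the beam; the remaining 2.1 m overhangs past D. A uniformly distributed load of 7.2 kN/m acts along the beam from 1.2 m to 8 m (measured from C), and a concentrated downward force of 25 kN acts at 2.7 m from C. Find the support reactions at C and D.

Resultant of the distributed load: 7.2 × 6.8 = 48.96 kN at 4.6 m from C.
ΣM about C: D_y·6.3 − (7.2·6.8)·4.6 − 25·2.7 = 0 → D_y = 292.716/6.3 = 46.4629 ≈ 46.46 kN.
ΣF_y = 0: C_y + 46.4629 − 7.2·6.8 − 25 = 0 → C_y = 27.50 kN.
ΣF_x = 0: no horizontal applied forces, so C_x = 0.

C_x = 0, C_y = 27.50 kN, D_y = 46.46 kN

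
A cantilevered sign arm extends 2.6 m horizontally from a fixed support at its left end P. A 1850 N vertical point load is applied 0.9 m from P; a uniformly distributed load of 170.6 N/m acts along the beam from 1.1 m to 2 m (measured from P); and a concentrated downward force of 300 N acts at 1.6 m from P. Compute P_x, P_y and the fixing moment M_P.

Resultant of the distributed load: 170.6 × 0.9 = 153.54 N at 1.55 m from P.
ΣF_x = 0: P_x = 0.
ΣF_y = 0: P_y − 1850 − 170.6·0.9 − 300 = 0 → P_y = 2304 N.
ΣM about P: M_P − 1850·0.9 − (170.6·0.9)·1.55 − 300·1.6 = 0 → M_P = 2383 N·m.

P_x = 0, P_y = 2304 N, M_P = 2383 N·m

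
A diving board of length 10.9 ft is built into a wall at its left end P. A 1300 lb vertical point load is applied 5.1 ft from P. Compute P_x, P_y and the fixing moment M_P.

ΣF_x = 0: P_x = 0.
ΣF_y = 0: P_y − 1300 = 0 → P_y = 1300 lb.
ΣM about P: M_P − 1300·5.1 = 0 → M_P = 6630 lb·ft.

P_x = 0, P_y = 1300 lb, M_P = 6630 lb·ft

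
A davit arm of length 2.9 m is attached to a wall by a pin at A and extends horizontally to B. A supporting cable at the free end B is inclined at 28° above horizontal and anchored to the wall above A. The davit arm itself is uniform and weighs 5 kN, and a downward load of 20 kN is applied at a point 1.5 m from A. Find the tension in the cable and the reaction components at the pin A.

T = 27.36 kN, A_x = 24.16 kN, A_y = 12.16 kN

ΣM about A: T·sin28°·2.9 − 5·1.45 − 20·1.5 = 0 → T = 37.25/(2.9·0.469472) = 27.3602 ≈ 27.36 kN.
ΣF_x = 0: A_x − T·cos28° = 0 → A_x = 27.3602 × 0.882948 = 24.16 kN.
ΣF_y = 0: A_y + T·sin28° − 5 − 20 = 0 → A_y = 25 − 27.3602 × 0.469472 = 12.16 kN.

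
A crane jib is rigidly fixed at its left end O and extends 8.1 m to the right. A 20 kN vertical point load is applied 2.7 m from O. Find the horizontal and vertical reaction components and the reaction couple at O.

O_x = 0, O_y = 20.00 kN, M_O = 54.00 kN·m

ΣF_x = 0: O_x = 0.
ΣF_y = 0: O_y − 20 = 0 → O_y = 20.00 kN.
ΣM about O: M_O − 20·2.7 = 0 → M_O = 54.00 kN·m.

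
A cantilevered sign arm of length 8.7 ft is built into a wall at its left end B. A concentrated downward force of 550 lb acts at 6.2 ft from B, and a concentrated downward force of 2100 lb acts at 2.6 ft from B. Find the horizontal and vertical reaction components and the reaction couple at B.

B_x = 0, B_y = 2650 lb, M_B = 8870 lb·ft

ΣF_x = 0: B_x = 0.
ΣF_y = 0: B_y − 550 − 2100 = 0 → B_y = 2650 lb.
ΣM about B: M_B − 550·6.2 − 2100·2.6 = 0 → M_B = 8870 lb·ft.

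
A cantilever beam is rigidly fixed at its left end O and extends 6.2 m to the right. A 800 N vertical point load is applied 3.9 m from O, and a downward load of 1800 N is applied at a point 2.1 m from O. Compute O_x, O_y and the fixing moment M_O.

ΣF_x = 0: O_x = 0.
ΣF_y = 0: O_y − 800 − 1800 = 0 → O_y = 2600 N.
ΣM about O: M_O − 800·3.9 − 1800·2.1 = 0 → M_O = 6900 N·m.

O_x = 0, O_y = 2600 N, M_O = 6900 N·m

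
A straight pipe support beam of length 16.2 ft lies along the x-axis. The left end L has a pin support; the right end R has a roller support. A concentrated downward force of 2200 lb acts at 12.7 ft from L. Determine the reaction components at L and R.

L_x = 0, L_y = 475.3 lb, R_y = 1725 lb

ΣM about L: R_y·16.2 − 2200·12.7 = 0 → R_y = 27940/16.2 = 1724.69 ≈ 1725 lb.
ΣF_y = 0: L_y + 1724.69 − 2200 = 0 → L_y = 475.3 lb.
ΣF_x = 0: no horizontal applied forces, so L_x = 0.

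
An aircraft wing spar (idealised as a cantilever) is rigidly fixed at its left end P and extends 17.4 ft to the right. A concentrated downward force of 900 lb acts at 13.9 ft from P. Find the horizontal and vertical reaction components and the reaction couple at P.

P_x = 0, P_y = 900.0 lb, M_P = 12510 lb·ft

ΣF_x = 0: P_x = 0.
ΣF_y = 0: P_y − 900 = 0 → P_y = 900.0 lb.
ΣM about P: M_P − 900·13.9 = 0 → M_P = 12510 lb·ft.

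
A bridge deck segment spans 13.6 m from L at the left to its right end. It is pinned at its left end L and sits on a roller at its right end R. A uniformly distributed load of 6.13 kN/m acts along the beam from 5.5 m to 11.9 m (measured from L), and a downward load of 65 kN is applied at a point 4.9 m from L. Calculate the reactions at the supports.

Resultant of the distributed load: 6.13 × 6.4 = 39.232 kN at 8.7 m from L.
ΣM about L: R_y·13.6 − (6.13·6.4)·8.7 − 65·4.9 = 0 → R_y = 659.8184/13.6 = 48.5161 ≈ 48.52 kN.
ΣF_y = 0: L_y + 48.5161 − 6.13·6.4 − 65 = 0 → L_y = 55.72 kN.
ΣF_x = 0: no horizontal applied forces, so L_x = 0.

L_x = 0, L_y = 55.72 kN, R_y = 48.52 kN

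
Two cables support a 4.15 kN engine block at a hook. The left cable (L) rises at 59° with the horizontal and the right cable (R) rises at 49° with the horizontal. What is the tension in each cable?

ΣF_x = 0: −T_L·cos59° + T_R·cos49° = 0 → T_R = 0.785048·T_L.
ΣF_y = 0: T_L·sin59° + T_R·sin49° = 4.15.
Substitute: T_L·(0.857167 + 0.785048·0.75471) = 4.15 → T_L = 2.86276 ≈ 2.863 kN.
Then T_R = 0.785048 × 2.86276 = 2.247 kN.

T_L = 2.863 kN, T_R = 2.247 kN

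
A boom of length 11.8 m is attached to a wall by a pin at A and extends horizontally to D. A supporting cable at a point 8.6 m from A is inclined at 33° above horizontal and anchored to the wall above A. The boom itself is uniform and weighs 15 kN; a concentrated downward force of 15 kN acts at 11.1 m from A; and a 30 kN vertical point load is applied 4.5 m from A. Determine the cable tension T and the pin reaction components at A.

ΣM about A: T·sin33°·8.6 − 15·5.9 − 15·11.1 − 30·4.5 = 0 → T = 390/(8.6·0.544639) = 83.264 ≈ 83.26 kN.
ΣF_x = 0: A_x − T·cos33° = 0 → A_x = 83.264 × 0.838671 = 69.83 kN.
ΣF_y = 0: A_y + T·sin33° − 15 − 15 − 30 = 0 → A_y = 60 − 83.264 × 0.544639 = 14.65 kN.

T = 83.26 kN, A_x = 69.83 kN, A_y = 14.65 kN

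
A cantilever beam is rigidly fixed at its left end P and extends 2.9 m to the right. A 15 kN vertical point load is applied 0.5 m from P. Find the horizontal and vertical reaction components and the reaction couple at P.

ΣF_x = 0: P_x = 0.
ΣF_y = 0: P_y − 15 = 0 → P_y = 15.00 kN.
ΣM about P: M_P − 15·0.5 = 0 → M_P = 7.500 kN·m.

P_x = 0, P_y = 15.00 kN, M_P = 7.500 kN·m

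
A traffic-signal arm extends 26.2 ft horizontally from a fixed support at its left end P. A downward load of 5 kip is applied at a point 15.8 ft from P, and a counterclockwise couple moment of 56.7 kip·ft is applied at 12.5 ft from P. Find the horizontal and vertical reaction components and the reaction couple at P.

ΣF_x = 0: P_x = 0.
ΣF_y = 0: P_y − 5 = 0 → P_y = 5.000 kip.
ΣM about P: M_P − 5·15.8 + 56.7 = 0 → M_P = 22.30 kip·ft.

P_x = 0, P_y = 5.000 kip, M_P = 22.30 kip·ft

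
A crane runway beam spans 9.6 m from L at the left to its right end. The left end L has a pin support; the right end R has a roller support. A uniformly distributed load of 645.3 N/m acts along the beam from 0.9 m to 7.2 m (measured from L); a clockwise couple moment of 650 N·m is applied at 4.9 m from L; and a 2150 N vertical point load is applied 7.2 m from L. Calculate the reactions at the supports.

L_x = 0, L_y = 2820 N, R_y = 3395 N

Resultant of the distributed load: 645.3 × 6.3 = 4065.39 N at 4.05 m from L.
Taking moments about L: R_y·9.6 − (645.3·6.3)·4.05 − 650 − 2150·7.2 = 0 → R_y = 32594.8295/9.6 = 3395.29 ≈ 3395 N.
ΣF_y = 0: L_y + 3395.29 − 645.3·6.3 − 2150 = 0 → L_y = 2820 N.
ΣF_x = 0: no horizontal applied forces, so L_x = 0.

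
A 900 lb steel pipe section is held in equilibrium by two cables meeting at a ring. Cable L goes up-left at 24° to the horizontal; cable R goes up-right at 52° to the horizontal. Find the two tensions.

T_L = 571.1 lb, T_R = 847.4 lb

ΣF_x = 0: −T_L·cos24° + T_R·cos52° = 0 → T_R = 1.48384·T_L.
ΣF_y = 0: T_L·sin24° + T_R·sin52° = 900.
Substitute: T_L·(0.406737 + 1.48384·0.788011) = 900 → T_L = 571.059 ≈ 571.1 lb.
Then T_R = 1.48384 × 571.059 = 847.4 lb.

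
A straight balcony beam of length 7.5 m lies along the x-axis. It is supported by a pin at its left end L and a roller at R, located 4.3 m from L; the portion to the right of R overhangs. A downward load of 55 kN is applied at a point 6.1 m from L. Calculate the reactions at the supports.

ΣM about L: R_y·4.3 − 55·6.1 = 0 → R_y = 335.5/4.3 = 78.0233 ≈ 78.02 kN.
ΣF_y = 0: L_y + 78.0233 − 55 = 0 → L_y = -23.02 kN.
ΣF_x = 0: no horizontal applied forces, so L_x = 0.

L_x = 0, L_y = -23.02 kN, R_y = 78.02 kN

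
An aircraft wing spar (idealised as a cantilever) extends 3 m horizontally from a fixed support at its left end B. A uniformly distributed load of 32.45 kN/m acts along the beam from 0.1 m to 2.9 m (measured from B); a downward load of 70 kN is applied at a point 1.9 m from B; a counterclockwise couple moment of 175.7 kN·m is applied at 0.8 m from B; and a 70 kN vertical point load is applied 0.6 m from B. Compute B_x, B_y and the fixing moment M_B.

B_x = 0, B_y = 230.9 kN, M_B = 135.6 kN·m

Resultant of the distributed load: 32.45 × 2.8 = 90.86 kN at 1.5 m from B.
ΣF_x = 0: B_x = 0.
ΣF_y = 0: B_y − 32.45·2.8 − 70 − 70 = 0 → B_y = 230.9 kN.
ΣM about B: M_B − (32.45·2.8)·1.5 − 70·1.9 + 175.7 − 70·0.6 = 0 → M_B = 135.6 kN·m.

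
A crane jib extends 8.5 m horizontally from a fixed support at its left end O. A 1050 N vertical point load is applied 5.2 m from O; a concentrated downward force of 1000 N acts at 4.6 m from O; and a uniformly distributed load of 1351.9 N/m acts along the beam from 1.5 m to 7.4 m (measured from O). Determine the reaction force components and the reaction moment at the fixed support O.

Resultant of the distributed load: 1351.9 × 5.9 = 7976.21 N at 4.45 m from O.
ΣF_x = 0: O_x = 0.
ΣF_y = 0: O_y − 1050 − 1000 − 1351.9·5.9 = 0 → O_y = 10030 N.
ΣM about O: M_O − 1050·5.2 − 1000·4.6 − (1351.9·5.9)·4.45 = 0 → M_O = 45550 N·m.

O_x = 0, O_y = 10030 N, M_O = 45550 N·m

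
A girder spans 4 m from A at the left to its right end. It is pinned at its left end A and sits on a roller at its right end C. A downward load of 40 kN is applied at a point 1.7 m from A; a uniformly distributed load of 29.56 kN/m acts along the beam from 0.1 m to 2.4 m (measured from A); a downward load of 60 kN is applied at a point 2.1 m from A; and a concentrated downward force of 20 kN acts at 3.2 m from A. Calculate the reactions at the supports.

A_x = 0, A_y = 102.2 kN, C_y = 85.75 kN

Resultant of the distributed load: 29.56 × 2.3 = 67.988 kN at 1.25 m from A.
Taking moments about A: C_y·4 − 40·1.7 − (29.56·2.3)·1.25 − 60·2.1 − 20·3.2 = 0 → C_y = 342.985/4 = 85.7463 ≈ 85.75 kN.
ΣF_y = 0: A_y + 85.7463 − 40 − 29.56·2.3 − 60 − 20 = 0 → A_y = 102.2 kN.
ΣF_x = 0: no horizontal applied forces, so A_x = 0.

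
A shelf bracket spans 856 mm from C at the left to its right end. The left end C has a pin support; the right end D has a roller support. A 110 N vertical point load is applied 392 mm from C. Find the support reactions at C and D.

C_x = 0, C_y = 59.63 N, D_y = 50.37 N

Taking moments about C: D_y·856 − 110·392 = 0 → D_y = 43120/856 = 50.3738 ≈ 50.37 N.
ΣF_y = 0: C_y + 50.3738 − 110 = 0 → C_y = 59.63 N.
ΣF_x = 0: no horizontal applied forces, so C_x = 0.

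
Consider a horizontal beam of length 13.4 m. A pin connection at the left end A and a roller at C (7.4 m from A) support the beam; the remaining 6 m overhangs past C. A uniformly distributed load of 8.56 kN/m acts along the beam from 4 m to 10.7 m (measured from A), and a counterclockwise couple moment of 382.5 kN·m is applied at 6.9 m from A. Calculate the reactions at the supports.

Resultant of the distributed load: 8.56 × 6.7 = 57.352 kN at 7.35 m from A.
Taking moments about A: C_y·7.4 − (8.56·6.7)·7.35 + 382.5 = 0 → C_y = 39.0372/7.4 = 5.2753 ≈ 5.275 kN.
ΣF_y = 0: A_y + 5.2753 − 8.56·6.7 = 0 → A_y = 52.08 kN.
ΣF_x = 0: no horizontal applied forces, so A_x = 0.

A_x = 0, A_y = 52.08 kN, C_y = 5.275 kN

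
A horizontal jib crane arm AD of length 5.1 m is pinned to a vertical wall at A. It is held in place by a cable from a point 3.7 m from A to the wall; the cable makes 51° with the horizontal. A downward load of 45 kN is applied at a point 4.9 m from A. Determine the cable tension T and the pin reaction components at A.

T = 76.68 kN, A_x = 48.26 kN, A_y = -14.59 kN

ΣM about A: T·sin51°·3.7 − 45·4.9 = 0 → T = 220.5/(3.7·0.777146) = 76.6839 ≈ 76.68 kN.
ΣF_x = 0: A_x − T·cos51° = 0 → A_x = 76.6839 × 0.62932 = 48.26 kN.
ΣF_y = 0: A_y + T·sin51° − 45 = 0 → A_y = 45 − 76.6839 × 0.777146 = -14.59 kN.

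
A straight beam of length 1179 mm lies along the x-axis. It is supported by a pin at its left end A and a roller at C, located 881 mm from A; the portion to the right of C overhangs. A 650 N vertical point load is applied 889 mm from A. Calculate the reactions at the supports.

A_x = 0, A_y = -5.902 N, C_y = 655.9 N

Moments about A: C_y·881 − 650·889 = 0 → C_y = 577850/881 = 655.902 ≈ 655.9 N.
ΣF_y = 0: A_y + 655.902 − 650 = 0 → A_y = -5.902 N.
ΣF_x = 0: no horizontal applied forces, so A_x = 0.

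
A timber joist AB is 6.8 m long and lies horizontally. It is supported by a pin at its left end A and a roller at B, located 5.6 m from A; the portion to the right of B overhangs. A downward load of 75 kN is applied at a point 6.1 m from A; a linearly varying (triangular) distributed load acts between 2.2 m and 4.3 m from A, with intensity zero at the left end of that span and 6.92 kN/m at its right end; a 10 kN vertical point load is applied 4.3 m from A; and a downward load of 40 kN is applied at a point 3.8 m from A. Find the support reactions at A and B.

A_x = 0, A_y = 11.08 kN, B_y = 121.2 kN

Resultant of the triangular load: ½ × 6.92 × 2.1 = 7.266 kN, acting at 3.6 m from A (one-third of the span from the peak).
Taking moments about A: B_y·5.6 − 75·6.1 − (½·6.92·2.1)·3.6 − 10·4.3 − 40·3.8 = 0 → B_y = 678.6576/5.6 = 121.189 ≈ 121.2 kN.
ΣF_y = 0: A_y + 121.189 − 75 − ½·6.92·2.1 − 10 − 40 = 0 → A_y = 11.08 kN.
ΣF_x = 0: no horizontal applied forces, so A_x = 0.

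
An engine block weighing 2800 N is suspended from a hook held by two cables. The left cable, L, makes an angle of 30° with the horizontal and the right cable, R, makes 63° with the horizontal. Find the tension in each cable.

ΣF_x = 0: −T_L·cos30° + T_R·cos63° = 0 → T_R = 1.90758·T_L.
ΣF_y = 0: T_L·sin30° + T_R·sin63° = 2800.
Substitute: T_L·(0.5 + 1.90758·0.891007) = 2800 → T_L = 1272.92 ≈ 1273 N.
Then T_R = 1.90758 × 1272.92 = 2428 N.

T_L = 1273 N, T_R = 2428 N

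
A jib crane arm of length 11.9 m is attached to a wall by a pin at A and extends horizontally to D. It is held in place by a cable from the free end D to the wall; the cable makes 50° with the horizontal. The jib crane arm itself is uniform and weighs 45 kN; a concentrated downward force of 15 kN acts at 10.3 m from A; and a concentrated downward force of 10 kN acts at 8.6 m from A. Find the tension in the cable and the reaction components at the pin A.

ΣM about A: T·sin50°·11.9 − 45·5.95 − 15·10.3 − 10·8.6 = 0 → T = 508.25/(11.9·0.766044) = 55.7541 ≈ 55.75 kN.
ΣF_x = 0: A_x − T·cos50° = 0 → A_x = 55.7541 × 0.642788 = 35.84 kN.
ΣF_y = 0: A_y + T·sin50° − 45 − 15 − 10 = 0 → A_y = 70 − 55.7541 × 0.766044 = 27.29 kN.

T = 55.75 kN, A_x = 35.84 kN, A_y = 27.29 kN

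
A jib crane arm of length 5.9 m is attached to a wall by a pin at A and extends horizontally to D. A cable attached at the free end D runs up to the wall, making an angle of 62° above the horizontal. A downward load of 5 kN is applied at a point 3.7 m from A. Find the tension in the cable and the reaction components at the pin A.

ΣM about A: T·sin62°·5.9 − 5·3.7 = 0 → T = 18.5/(5.9·0.882948) = 3.55128 ≈ 3.551 kN.
ΣF_x = 0: A_x − T·cos62° = 0 → A_x = 3.55128 × 0.469472 = 1.667 kN.
ΣF_y = 0: A_y + T·sin62° − 5 = 0 → A_y = 5 − 3.55128 × 0.882948 = 1.864 kN.

T = 3.551 kN, A_x = 1.667 kN, A_y = 1.864 kN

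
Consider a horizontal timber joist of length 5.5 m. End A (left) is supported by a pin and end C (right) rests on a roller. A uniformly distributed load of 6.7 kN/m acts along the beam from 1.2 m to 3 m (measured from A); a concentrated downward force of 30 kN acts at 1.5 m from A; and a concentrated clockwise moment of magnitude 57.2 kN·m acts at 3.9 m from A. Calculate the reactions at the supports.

Resultant of the distributed load: 6.7 × 1.8 = 12.06 kN at 2.1 m from A.
Moments about A: C_y·5.5 − (6.7·1.8)·2.1 − 30·1.5 − 57.2 = 0 → C_y = 127.526/5.5 = 23.1865 ≈ 23.19 kN.
ΣF_y = 0: A_y + 23.1865 − 6.7·1.8 − 30 = 0 → A_y = 18.87 kN.
ΣF_x = 0: no horizontal applied forces, so A_x = 0.

A_x = 0, A_y = 18.87 kN, C_y = 23.19 kN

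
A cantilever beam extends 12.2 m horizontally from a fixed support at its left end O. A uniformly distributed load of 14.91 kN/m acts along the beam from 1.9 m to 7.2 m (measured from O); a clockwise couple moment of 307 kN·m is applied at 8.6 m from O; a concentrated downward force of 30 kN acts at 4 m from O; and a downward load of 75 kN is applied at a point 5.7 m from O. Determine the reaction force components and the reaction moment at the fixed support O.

O_x = 0, O_y = 184.0 kN, M_O = 1214 kN·m

Resultant of the distributed load: 14.91 × 5.3 = 79.023 kN at 4.55 m from O.
ΣF_x = 0: O_x = 0.
ΣF_y = 0: O_y − 14.91·5.3 − 30 − 75 = 0 → O_y = 184.0 kN.
ΣM about O: M_O − (14.91·5.3)·4.55 − 307 − 30·4 − 75·5.7 = 0 → M_O = 1214 kN·m.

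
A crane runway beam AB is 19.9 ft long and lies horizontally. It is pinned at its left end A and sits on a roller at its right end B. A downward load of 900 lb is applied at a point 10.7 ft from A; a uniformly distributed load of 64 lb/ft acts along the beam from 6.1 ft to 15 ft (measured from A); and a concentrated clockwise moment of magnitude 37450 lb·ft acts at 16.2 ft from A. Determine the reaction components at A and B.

Resultant of the distributed load: 64 × 8.9 = 569.6 lb at 10.55 ft from A.
Taking moments about A: B_y·19.9 − 900·10.7 − (64·8.9)·10.55 − 37450 = 0 → B_y = 53089.28/19.9 = 2667.8 ≈ 2668 lb.
ΣF_y = 0: A_y + 2667.8 − 900 − 64·8.9 = 0 → A_y = -1198 lb.
ΣF_x = 0: no horizontal applied forces, so A_x = 0.

A_x = 0, A_y = -1198 lb, B_y = 2668 lb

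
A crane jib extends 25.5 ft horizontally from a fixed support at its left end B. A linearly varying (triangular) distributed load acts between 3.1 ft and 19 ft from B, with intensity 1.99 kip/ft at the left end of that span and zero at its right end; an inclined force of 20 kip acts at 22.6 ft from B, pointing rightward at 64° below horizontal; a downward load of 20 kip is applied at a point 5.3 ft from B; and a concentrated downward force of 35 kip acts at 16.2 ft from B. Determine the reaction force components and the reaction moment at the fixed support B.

Resultant of the triangular load: ½ × 1.99 × 15.9 = 15.8205 kip, acting at 8.4 ft from B (one-third of the span from the peak).
ΣF_x = 0: B_x + 20·cos64° = 0 → B_x = -8.767 kip.
ΣF_y = 0: B_y − ½·1.99·15.9 − 20·sin64° − 20 − 35 = 0 → B_y = 88.80 kip.
ΣM about B: M_B − (½·1.99·15.9)·8.4 − 20·sin64°·22.6 − 20·5.3 − 35·16.2 = 0 → M_B = 1212 kip·ft.

B_x = -8.767 kip, B_y = 88.80 kip, M_B = 1212 kip·ft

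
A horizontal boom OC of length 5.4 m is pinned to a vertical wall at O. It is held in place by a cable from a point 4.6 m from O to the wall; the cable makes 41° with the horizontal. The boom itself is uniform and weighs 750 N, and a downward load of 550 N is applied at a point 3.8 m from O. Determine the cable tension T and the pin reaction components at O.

ΣM about O: T·sin41°·4.6 − 750·2.7 − 550·3.8 = 0 → T = 4115/(4.6·0.656059) = 1363.54 ≈ 1364 N.
ΣF_x = 0: O_x − T·cos41° = 0 → O_x = 1363.54 × 0.75471 = 1029 N.
ΣF_y = 0: O_y + T·sin41° − 750 − 550 = 0 → O_y = 1300 − 1363.54 × 0.656059 = 405.4 N.

T = 1364 N, O_x = 1029 N, O_y = 405.4 N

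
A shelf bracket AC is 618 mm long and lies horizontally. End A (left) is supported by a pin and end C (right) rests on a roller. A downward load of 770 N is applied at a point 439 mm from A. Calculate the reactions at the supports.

Moments about A: C_y·618 − 770·439 = 0 → C_y = 338030/618 = 546.974 ≈ 547.0 N.
ΣF_y = 0: A_y + 546.974 − 770 = 0 → A_y = 223.0 N.
ΣF_x = 0: no horizontal applied forces, so A_x = 0.

A_x = 0, A_y = 223.0 N, C_y = 547.0 N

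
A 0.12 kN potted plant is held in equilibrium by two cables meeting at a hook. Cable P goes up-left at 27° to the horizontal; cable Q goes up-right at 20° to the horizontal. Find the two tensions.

T_P = 0.1542 kN, T_Q = 0.1462 kN

ΣF_x = 0: −T_P·cos27° + T_Q·cos20° = 0 → T_Q = 0.948189·T_P.
ΣF_y = 0: T_P·sin27° + T_Q·sin20° = 0.12.
Substitute: T_P·(0.45399 + 0.948189·0.34202) = 0.12 → T_P = 0.154184 ≈ 0.1542 kN.
Then T_Q = 0.948189 × 0.154184 = 0.1462 kN.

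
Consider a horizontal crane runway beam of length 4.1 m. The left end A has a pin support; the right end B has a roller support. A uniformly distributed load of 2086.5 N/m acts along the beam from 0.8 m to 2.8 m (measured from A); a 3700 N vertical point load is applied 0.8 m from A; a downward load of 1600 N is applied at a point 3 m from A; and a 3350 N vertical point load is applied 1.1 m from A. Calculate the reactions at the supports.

A_x = 0, A_y = 8199 N, B_y = 4624 N

Resultant of the distributed load: 2086.5 × 2 = 4173 N at 1.8 m from A.
ΣM about A: B_y·4.1 − (2086.5·2)·1.8 − 3700·0.8 − 1600·3 − 3350·1.1 = 0 → B_y = 18956.4/4.1 = 4623.51 ≈ 4624 N.
ΣF_y = 0: A_y + 4623.51 − 2086.5·2 − 3700 − 1600 − 3350 = 0 → A_y = 8199 N.
ΣF_x = 0: no horizontal applied forces, so A_x = 0.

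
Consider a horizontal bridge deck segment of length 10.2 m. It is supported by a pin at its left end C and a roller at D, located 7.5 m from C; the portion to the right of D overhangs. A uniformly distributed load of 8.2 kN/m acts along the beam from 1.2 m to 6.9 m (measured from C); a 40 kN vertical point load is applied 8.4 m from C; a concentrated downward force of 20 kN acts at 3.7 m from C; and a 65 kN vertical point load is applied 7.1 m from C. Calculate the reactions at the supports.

C_x = 0, C_y = 30.30 kN, D_y = 141.4 kN

Resultant of the distributed load: 8.2 × 5.7 = 46.74 kN at 4.05 m from C.
ΣM about C: D_y·7.5 − (8.2·5.7)·4.05 − 40·8.4 − 20·3.7 − 65·7.1 = 0 → D_y = 1060.797/7.5 = 141.44 ≈ 141.4 kN.
ΣF_y = 0: C_y + 141.44 − 8.2·5.7 − 40 − 20 − 65 = 0 → C_y = 30.30 kN.
ΣF_x = 0: no horizontal applied forces, so C_x = 0.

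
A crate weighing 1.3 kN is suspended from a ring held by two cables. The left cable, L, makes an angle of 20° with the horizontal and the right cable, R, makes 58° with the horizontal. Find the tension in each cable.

T_L = 0.7043 kN, T_R = 1.249 kN

ΣF_x = 0: −T_L·cos20° + T_R·cos58° = 0 → T_R = 1.77328·T_L.
ΣF_y = 0: T_L·sin20° + T_R·sin58° = 1.3.
Substitute: T_L·(0.34202 + 1.77328·0.848048) = 1.3 → T_L = 0.704284 ≈ 0.7043 kN.
Then T_R = 1.77328 × 0.704284 = 1.249 kN.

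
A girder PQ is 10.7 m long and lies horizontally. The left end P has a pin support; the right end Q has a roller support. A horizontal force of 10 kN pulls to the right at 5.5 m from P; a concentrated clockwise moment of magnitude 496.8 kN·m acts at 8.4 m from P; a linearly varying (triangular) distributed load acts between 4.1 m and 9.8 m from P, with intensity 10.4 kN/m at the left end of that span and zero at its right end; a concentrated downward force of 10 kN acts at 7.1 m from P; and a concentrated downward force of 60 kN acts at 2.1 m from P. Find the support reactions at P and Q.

P_x = -10.00 kN, P_y = 18.18 kN, Q_y = 81.46 kN

Resultant of the triangular load: ½ × 10.4 × 5.7 = 29.64 kN, acting at 6 m from P (one-third of the span from the peak).
Moments about P: Q_y·10.7 − 496.8 − (½·10.4·5.7)·6 − 10·7.1 − 60·2.1 = 0 → Q_y = 871.64/10.7 = 81.4617 ≈ 81.46 kN.
ΣF_y = 0: P_y + 81.4617 − ½·10.4·5.7 − 10 − 60 = 0 → P_y = 18.18 kN.
ΣF_x = 0: P_x + 10 = 0 → P_x = -10.00 kN.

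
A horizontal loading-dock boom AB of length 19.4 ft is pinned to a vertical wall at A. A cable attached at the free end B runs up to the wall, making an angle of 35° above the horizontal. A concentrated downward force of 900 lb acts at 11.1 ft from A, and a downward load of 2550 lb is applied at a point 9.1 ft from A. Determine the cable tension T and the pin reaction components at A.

ΣM about A: T·sin35°·19.4 − 900·11.1 − 2550·9.1 = 0 → T = 33195/(19.4·0.573576) = 2983.18 ≈ 2983 lb.
ΣF_x = 0: A_x − T·cos35° = 0 → A_x = 2983.18 × 0.819152 = 2444 lb.
ΣF_y = 0: A_y + T·sin35° − 900 − 2550 = 0 → A_y = 3450 − 2983.18 × 0.573576 = 1739 lb.

T = 2983 lb, A_x = 2444 lb, A_y = 1739 lb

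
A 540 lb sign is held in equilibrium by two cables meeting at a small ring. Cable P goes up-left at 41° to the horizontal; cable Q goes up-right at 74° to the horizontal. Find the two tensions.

ΣF_x = 0: −T_P·cos41° + T_Q·cos74° = 0 → T_Q = 2.73805·T_P.
ΣF_y = 0: T_P·sin41° + T_Q·sin74° = 540.
Substitute: T_P·(0.656059 + 2.73805·0.961262) = 540 → T_P = 164.231 ≈ 164.2 lb.
Then T_Q = 2.73805 × 164.231 = 449.7 lb.

T_P = 164.2 lb, T_Q = 449.7 lb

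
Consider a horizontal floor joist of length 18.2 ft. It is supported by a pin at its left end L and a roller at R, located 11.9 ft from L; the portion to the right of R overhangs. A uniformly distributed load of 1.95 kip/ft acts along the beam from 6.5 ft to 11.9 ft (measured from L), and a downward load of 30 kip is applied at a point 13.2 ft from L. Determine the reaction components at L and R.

Resultant of the distributed load: 1.95 × 5.4 = 10.53 kip at 9.2 ft from L.
Moments about L: R_y·11.9 − (1.95·5.4)·9.2 − 30·13.2 = 0 → R_y = 492.876/11.9 = 41.4182 ≈ 41.42 kip.
ΣF_y = 0: L_y + 41.4182 − 1.95·5.4 − 30 = 0 → L_y = -0.8882 kip.
ΣF_x = 0: no horizontal applied forces, so L_x = 0.

L_x = 0, L_y = -0.8882 kip, R_y = 41.42 kip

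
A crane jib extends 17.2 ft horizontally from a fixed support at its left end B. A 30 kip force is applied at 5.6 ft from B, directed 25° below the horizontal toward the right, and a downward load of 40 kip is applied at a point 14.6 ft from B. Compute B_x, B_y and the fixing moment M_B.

ΣF_x = 0: B_x + 30·cos25° = 0 → B_x = -27.19 kip.
ΣF_y = 0: B_y − 30·sin25° − 40 = 0 → B_y = 52.68 kip.
ΣM about B: M_B − 30·sin25°·5.6 − 40·14.6 = 0 → M_B = 655.0 kip·ft.

B_x = -27.19 kip, B_y = 52.68 kip, M_B = 655.0 kip·ft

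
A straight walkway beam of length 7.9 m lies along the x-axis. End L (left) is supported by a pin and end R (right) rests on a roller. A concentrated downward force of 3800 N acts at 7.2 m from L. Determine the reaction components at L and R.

L_x = 0, L_y = 336.7 N, R_y = 3463 N

ΣM about L: R_y·7.9 − 3800·7.2 = 0 → R_y = 27360/7.9 = 3463.29 ≈ 3463 N.
ΣF_y = 0: L_y + 3463.29 − 3800 = 0 → L_y = 336.7 N.
ΣF_x = 0: no horizontal applied forces, so L_x = 0.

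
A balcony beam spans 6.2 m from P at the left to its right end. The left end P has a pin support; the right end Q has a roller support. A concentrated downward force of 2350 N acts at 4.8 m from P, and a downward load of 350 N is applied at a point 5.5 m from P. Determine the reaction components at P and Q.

Taking moments about P: Q_y·6.2 − 2350·4.8 − 350·5.5 = 0 → Q_y = 13205/6.2 = 2129.84 ≈ 2130 N.
ΣF_y = 0: P_y + 2129.84 − 2350 − 350 = 0 → P_y = 570.2 N.
ΣF_x = 0: no horizontal applied forces, so P_x = 0.

P_x = 0, P_y = 570.2 N, Q_y = 2130 N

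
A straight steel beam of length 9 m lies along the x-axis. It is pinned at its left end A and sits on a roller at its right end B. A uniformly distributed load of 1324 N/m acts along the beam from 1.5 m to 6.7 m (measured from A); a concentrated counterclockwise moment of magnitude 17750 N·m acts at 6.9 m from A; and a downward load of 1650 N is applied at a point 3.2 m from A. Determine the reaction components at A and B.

Resultant of the distributed load: 1324 × 5.2 = 6884.8 N at 4.1 m from A.
Taking moments about A: B_y·9 − (1324·5.2)·4.1 + 17750 − 1650·3.2 = 0 → B_y = 15757.68/9 = 1750.85 ≈ 1751 N.
ΣF_y = 0: A_y + 1750.85 − 1324·5.2 − 1650 = 0 → A_y = 6784 N.
ΣF_x = 0: no horizontal applied forces, so A_x = 0.

A_x = 0, A_y = 6784 N, B_y = 1751 N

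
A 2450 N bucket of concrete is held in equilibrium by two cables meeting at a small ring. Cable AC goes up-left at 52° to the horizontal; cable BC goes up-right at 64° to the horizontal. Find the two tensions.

ΣF_x = 0: −T_AC·cos52° + T_BC·cos64° = 0 → T_BC = 1.40443·T_AC.
ΣF_y = 0: T_AC·sin52° + T_BC·sin64° = 2450.
Substitute: T_AC·(0.788011 + 1.40443·0.898794) = 2450 → T_AC = 1194.94 ≈ 1195 N.
Then T_BC = 1.40443 × 1194.94 = 1678 N.

T_AC = 1195 N, T_BC = 1678 N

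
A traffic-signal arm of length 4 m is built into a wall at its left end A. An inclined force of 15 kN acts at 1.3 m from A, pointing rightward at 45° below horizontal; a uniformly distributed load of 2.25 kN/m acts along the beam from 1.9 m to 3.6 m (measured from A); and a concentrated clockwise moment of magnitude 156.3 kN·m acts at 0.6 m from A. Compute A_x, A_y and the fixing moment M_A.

A_x = -10.61 kN, A_y = 14.43 kN, M_A = 180.6 kN·m

Resultant of the distributed load: 2.25 × 1.7 = 3.825 kN at 2.75 m from A.
ΣF_x = 0: A_x + 15·cos45° = 0 → A_x = -10.61 kN.
ΣF_y = 0: A_y − 15·sin45° − 2.25·1.7 = 0 → A_y = 14.43 kN.
ΣM about A: M_A − 15·sin45°·1.3 − (2.25·1.7)·2.75 − 156.3 = 0 → M_A = 180.6 kN·m.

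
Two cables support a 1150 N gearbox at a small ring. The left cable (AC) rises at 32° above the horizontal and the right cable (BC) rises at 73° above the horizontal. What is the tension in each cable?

ΣF_x = 0: −T_AC·cos32° + T_BC·cos73° = 0 → T_BC = 2.90058·T_AC.
ΣF_y = 0: T_AC·sin32° + T_BC·sin73° = 1150.
Substitute: T_AC·(0.529919 + 2.90058·0.956305) = 1150 → T_AC = 348.088 ≈ 348.1 N.
Then T_BC = 2.90058 × 348.088 = 1010 N.

T_AC = 348.1 N, T_BC = 1010 N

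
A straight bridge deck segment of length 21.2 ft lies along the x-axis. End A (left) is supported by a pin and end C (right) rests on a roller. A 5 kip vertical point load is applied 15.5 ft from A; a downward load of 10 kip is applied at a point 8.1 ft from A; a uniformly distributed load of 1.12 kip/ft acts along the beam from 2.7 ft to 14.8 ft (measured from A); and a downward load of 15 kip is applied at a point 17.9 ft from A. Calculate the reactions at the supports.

Resultant of the distributed load: 1.12 × 12.1 = 13.552 kip at 8.75 ft from A.
Moments about A: C_y·21.2 − 5·15.5 − 10·8.1 − (1.12·12.1)·8.75 − 15·17.9 = 0 → C_y = 545.58/21.2 = 25.7349 ≈ 25.73 kip.
ΣF_y = 0: A_y + 25.7349 − 5 − 10 − 1.12·12.1 − 15 = 0 → A_y = 17.82 kip.
ΣF_x = 0: no horizontal applied forces, so A_x = 0.

A_x = 0, A_y = 17.82 kip, C_y = 25.73 kip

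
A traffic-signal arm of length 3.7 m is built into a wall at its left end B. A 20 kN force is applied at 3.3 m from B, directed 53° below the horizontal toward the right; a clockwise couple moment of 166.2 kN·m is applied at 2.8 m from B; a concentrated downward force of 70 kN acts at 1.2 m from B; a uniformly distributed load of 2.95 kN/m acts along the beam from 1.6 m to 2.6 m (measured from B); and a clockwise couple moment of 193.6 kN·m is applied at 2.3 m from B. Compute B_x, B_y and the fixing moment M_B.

Resultant of the distributed load: 2.95 × 1 = 2.95 kN at 2.1 m from B.
ΣF_x = 0: B_x + 20·cos53° = 0 → B_x = -12.04 kN.
ΣF_y = 0: B_y − 20·sin53° − 70 − 2.95·1 = 0 → B_y = 88.92 kN.
ΣM about B: M_B − 20·sin53°·3.3 − 166.2 − 70·1.2 − (2.95·1)·2.1 − 193.6 = 0 → M_B = 502.7 kN·m.

B_x = -12.04 kN, B_y = 88.92 kN, M_B = 502.7 kN·m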